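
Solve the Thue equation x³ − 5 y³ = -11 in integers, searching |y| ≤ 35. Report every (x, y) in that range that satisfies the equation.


The equation is x³ - 5y³ = -11. For fixed y, x³ = 5·y³ − 11, so a solution requires the RHS to be a perfect cube.
Strategy: iterate y from -35 to 35, compute RHS = 5·y³ − 11, and check whether it is a (positive or negative) perfect cube.
Check small values of y:
  y = 0: RHS = -11 is not a perfect cube.
  y = 1: RHS = -6 is not a perfect cube.
  y = -1: RHS = -16 is not a perfect cube.
  y = 2: RHS = 29 is not a perfect cube.
  y = -2: RHS = -51 is not a perfect cube.
  y = 3: RHS = 124 is not a perfect cube.
  y = -3: RHS = -146 is not a perfect cube.
Continuing the search up to |y| = 35 finds no solutions either.
No (x, y) in the scanned range satisfies the equation.

No integer solutions with |y| ≤ 35.


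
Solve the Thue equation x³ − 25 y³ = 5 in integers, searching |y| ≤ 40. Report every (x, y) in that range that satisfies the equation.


The equation is x³ - 25y³ = 5. For fixed y, x³ = 25·y³ + 5, so a solution requires the RHS to be a perfect cube.
Strategy: iterate y from -40 to 40, compute RHS = 25·y³ + 5, and check whether it is a (positive or negative) perfect cube.
Check small values of y:
  y = 0: RHS = 5 is not a perfect cube.
  y = 1: RHS = 30 is not a perfect cube.
  y = -1: RHS = -20 is not a perfect cube.
  y = 2: RHS = 205 is not a perfect cube.
  y = -2: RHS = -195 is not a perfect cube.
  y = 3: RHS = 680 is not a perfect cube.
  y = -3: RHS = -670 is not a perfect cube.
Continuing the search up to |y| = 40 finds no solutions either.
No (x, y) in the scanned range satisfies the equation.

No integer solutions with |y| ≤ 40.


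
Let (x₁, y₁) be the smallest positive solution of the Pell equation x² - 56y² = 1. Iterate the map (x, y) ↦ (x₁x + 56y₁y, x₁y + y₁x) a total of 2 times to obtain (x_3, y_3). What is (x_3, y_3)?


Step 1: Find the fundamental solution (x₁, y₁) of x² - 56y² = 1.
  Expand √56 as a continued fraction. a₀ = ⌊√56⌋ = 7; iterate m_{k+1} = d_k·a_k − m_k, d_{k+1} = (56 − m_{k+1}²)/d_k, a_{k+1} = ⌊(a₀ + m_{k+1})/d_{k+1}⌋ (starting m₀ = 0, d₀ = 1), with convergents p_k = a_k·p_{k-1} + p_{k-2}, q_k = a_k·q_{k-1} + q_{k-2} (p₋₁ = 1, q₋₁ = 0):
  k = 0: a₀ = 7; p₀/q₀ = 7/1; p₀² − 56·q₀² = 49 − 56 = -7.
  k = 1: m = 7, d = 7, a = ⌊(7 + 7)/7⌋ = 2; p/q = (2·7 + 1)/(2·1 + 0) = 15/2; p² − 56·q² = 225 − 224 = 1.
  The first convergent with p² − 56·q² = 1 gives the fundamental solution (x₁, y₁) = (15, 2).
Step 2: Apply the recurrence (x_{n+1}, y_{n+1}) = (x₁x_n + 56y₁y_n, x₁y_n + y₁x_n) repeatedly.
  From (x_1, y_1) = (15, 2): x_2 = 15·15 + 56·2·2 = 449; y_2 = 15·2 + 2·15 = 60.
  From (x_2, y_2) = (449, 60): x_3 = 15·449 + 56·2·60 = 13455; y_3 = 15·60 + 2·449 = 1798.
Step 3: Verify x_3² - 56·y_3² = 181037025 - 181037024 = 1 (should be 1). ✓

(x_1, y_1) = (15, 2); (x_3, y_3) = (13455, 1798).


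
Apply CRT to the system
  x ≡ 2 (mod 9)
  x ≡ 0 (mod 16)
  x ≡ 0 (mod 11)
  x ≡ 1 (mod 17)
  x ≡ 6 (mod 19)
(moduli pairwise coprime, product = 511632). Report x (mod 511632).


Product of moduli M = 9 · 16 · 11 · 17 · 19 = 511632.
Merge one congruence at a time:
  Start: x ≡ 2 (mod 9).
  Combine with x ≡ 0 (mod 16); new modulus lcm = 144.
    Write x = 2 + 9·t and substitute into x ≡ 0 (mod 16): 9·t ≡ 0 − 2 = -2 (mod 16).
    Reduce coefficients mod 16: 9·t ≡ 14 (mod 16).
    The inverse of 9 mod 16 is 9 (since 9·9 = 81 = 5·16 + 1), so t ≡ 9·14 = 126 ≡ 14 (mod 16).
    Then x = 2 + 9·14 = 128, valid modulo lcm(9, 16) = 144: x ≡ 128 (mod 144).
  Combine with x ≡ 0 (mod 11); new modulus lcm = 1584.
    Write x = 128 + 144·t and substitute into x ≡ 0 (mod 11): 144·t ≡ 0 − 128 = -128 (mod 11).
    Reduce coefficients mod 11: 1·t ≡ 4 (mod 11).
    So t ≡ 4 (mod 11).
    Then x = 128 + 144·4 = 704, valid modulo lcm(144, 11) = 1584: x ≡ 704 (mod 1584).
  Combine with x ≡ 1 (mod 17); new modulus lcm = 26928.
    Write x = 704 + 1584·t and substitute into x ≡ 1 (mod 17): 1584·t ≡ 1 − 704 = -703 (mod 17).
    Reduce coefficients mod 17: 3·t ≡ 11 (mod 17).
    The inverse of 3 mod 17 is 6 (since 3·6 = 18 = 1·17 + 1), so t ≡ 6·11 = 66 ≡ 15 (mod 17).
    Then x = 704 + 1584·15 = 24464, valid modulo lcm(1584, 17) = 26928: x ≡ 24464 (mod 26928).
  Combine with x ≡ 6 (mod 19); new modulus lcm = 511632.
    Write x = 24464 + 26928·t and substitute into x ≡ 6 (mod 19): 26928·t ≡ 6 − 24464 = -24458 (mod 19).
    Reduce coefficients mod 19: 5·t ≡ 14 (mod 19).
    The inverse of 5 mod 19 is 4 (since 5·4 = 20 = 1·19 + 1), so t ≡ 4·14 = 56 ≡ 18 (mod 19).
    Then x = 24464 + 26928·18 = 509168, valid modulo lcm(26928, 19) = 511632: x ≡ 509168 (mod 511632).
Verify against each original: 509168 mod 9 = 2, 509168 mod 16 = 0, 509168 mod 11 = 0, 509168 mod 17 = 1, 509168 mod 19 = 6.

x ≡ 509168 (mod 511632).


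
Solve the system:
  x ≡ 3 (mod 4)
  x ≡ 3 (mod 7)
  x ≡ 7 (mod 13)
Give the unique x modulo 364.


Moduli 4, 7, 13 are pairwise coprime; by CRT there is a unique solution modulo M = 4 · 7 · 13 = 364.
Solve pairwise, accumulating the modulus:
  Start with x ≡ 3 (mod 4).
  Combine with x ≡ 3 (mod 7): since gcd(4, 7) = 1, we get a unique residue mod 28.
    Write x = 3 + 4·t and substitute into x ≡ 3 (mod 7): 4·t ≡ 3 − 3 = 0 (mod 7).
    The inverse of 4 mod 7 is 2 (since 4·2 = 8 = 1·7 + 1), so t ≡ 2·0 = 0 ≡ 0 (mod 7).
    Then x = 3 + 4·0 = 3, valid modulo lcm(4, 7) = 28: x ≡ 3 (mod 28).
  Combine with x ≡ 7 (mod 13): since gcd(28, 13) = 1, we get a unique residue mod 364.
    Write x = 3 + 28·t and substitute into x ≡ 7 (mod 13): 28·t ≡ 7 − 3 = 4 (mod 13).
    Reduce coefficients mod 13: 2·t ≡ 4 (mod 13).
    The inverse of 2 mod 13 is 7 (since 2·7 = 14 = 1·13 + 1), so t ≡ 7·4 = 28 ≡ 2 (mod 13).
    Then x = 3 + 28·2 = 59, valid modulo lcm(28, 13) = 364: x ≡ 59 (mod 364).
Verify: 59 mod 4 = 3 ✓, 59 mod 7 = 3 ✓, 59 mod 13 = 7 ✓.

x ≡ 59 (mod 364).


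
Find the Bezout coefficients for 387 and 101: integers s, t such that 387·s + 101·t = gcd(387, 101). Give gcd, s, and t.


Euclidean algorithm on (387, 101) — divide until remainder is 0:
  387 = 3 · 101 + 84
  101 = 1 · 84 + 17
  84 = 4 · 17 + 16
  17 = 1 · 16 + 1
  16 = 16 · 1 + 0
gcd(387, 101) = 1.
Track Bezout coefficients alongside the remainders: start with r₀ = 387 = a·1 + b·0 (s = 1, t = 0) and r₁ = 101 = a·0 + b·1 (s = 0, t = 1); each new remainder r_{k+1} = r_{k-1} − q_k·r_k inherits s_{k+1} = s_{k-1} − q_k·s_k, t_{k+1} = t_{k-1} − q_k·t_k, so r_k = a·s_k + b·t_k at every step:
  q = 3: r = 84, s = 1 − 3·0 = 1, t = 0 − 3·1 = -3  (check: 387·1 + 101·(-3) = 84)
  q = 1: r = 17, s = 0 − 1·1 = -1, t = 1 − 1·(-3) = 4  (check: 387·(-1) + 101·4 = 17)
  q = 4: r = 16, s = 1 − 4·(-1) = 5, t = -3 − 4·4 = -19  (check: 387·5 + 101·(-19) = 16)
  q = 1: r = 1, s = -1 − 1·5 = -6, t = 4 − 1·(-19) = 23  (check: 387·(-6) + 101·23 = 1)
The row with r = 1 (the gcd) gives the Bezout coefficients s = -6, t = 23.
Result: 387 · (-6) + 101 · (23) = 1.

gcd(387, 101) = 1; s = -6, t = 23 (check: 387·(-6) + 101·23 = 1).


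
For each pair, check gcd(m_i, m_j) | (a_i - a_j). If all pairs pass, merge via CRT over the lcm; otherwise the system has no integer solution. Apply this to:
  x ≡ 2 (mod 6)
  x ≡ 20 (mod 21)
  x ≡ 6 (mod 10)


Moduli 6, 21, 10 are not pairwise coprime, so CRT works modulo lcm(m_i) when all pairwise compatibility conditions hold.
Pairwise compatibility: gcd(m_i, m_j) must divide a_i - a_j for every pair.
Merge one congruence at a time:
  Start: x ≡ 2 (mod 6).
  Combine with x ≡ 20 (mod 21): gcd(6, 21) = 3; 20 - 2 = 18, which IS divisible by 3, so compatible.
    Write x = 2 + 6·t and substitute into x ≡ 20 (mod 21): 6·t ≡ 20 − 2 = 18 (mod 21).
    Divide the congruence (and modulus) by g = 3: 2·t ≡ 6 (mod 7).
    The inverse of 2 mod 7 is 4 (since 2·4 = 8 = 1·7 + 1), so t ≡ 4·6 = 24 ≡ 3 (mod 7).
    Then x = 2 + 6·3 = 20, valid modulo lcm(6, 21) = 42: x ≡ 20 (mod 42).
  Combine with x ≡ 6 (mod 10): gcd(42, 10) = 2; 6 - 20 = -14, which IS divisible by 2, so compatible.
    Write x = 20 + 42·t and substitute into x ≡ 6 (mod 10): 42·t ≡ 6 − 20 = -14 (mod 10).
    Divide the congruence (and modulus) by g = 2: 21·t ≡ -7 (mod 5).
    Reduce coefficients mod 5: 1·t ≡ 3 (mod 5).
    So t ≡ 3 (mod 5).
    Then x = 20 + 42·3 = 146, valid modulo lcm(42, 10) = 210: x ≡ 146 (mod 210).
Verify: 146 mod 6 = 2, 146 mod 21 = 20, 146 mod 10 = 6.

x ≡ 146 (mod 210).


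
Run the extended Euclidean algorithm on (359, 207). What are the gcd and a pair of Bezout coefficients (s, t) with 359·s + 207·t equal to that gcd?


Euclidean algorithm on (359, 207) — divide until remainder is 0:
  359 = 1 · 207 + 152
  207 = 1 · 152 + 55
  152 = 2 · 55 + 42
  55 = 1 · 42 + 13
  42 = 3 · 13 + 3
  13 = 4 · 3 + 1
  3 = 3 · 1 + 0
gcd(359, 207) = 1.
Track Bezout coefficients alongside the remainders: start with r₀ = 359 = a·1 + b·0 (s = 1, t = 0) and r₁ = 207 = a·0 + b·1 (s = 0, t = 1); each new remainder r_{k+1} = r_{k-1} − q_k·r_k inherits s_{k+1} = s_{k-1} − q_k·s_k, t_{k+1} = t_{k-1} − q_k·t_k, so r_k = a·s_k + b·t_k at every step:
  q = 1: r = 152, s = 1 − 1·0 = 1, t = 0 − 1·1 = -1  (check: 359·1 + 207·(-1) = 152)
  q = 1: r = 55, s = 0 − 1·1 = -1, t = 1 − 1·(-1) = 2  (check: 359·(-1) + 207·2 = 55)
  q = 2: r = 42, s = 1 − 2·(-1) = 3, t = -1 − 2·2 = -5  (check: 359·3 + 207·(-5) = 42)
  q = 1: r = 13, s = -1 − 1·3 = -4, t = 2 − 1·(-5) = 7  (check: 359·(-4) + 207·7 = 13)
  q = 3: r = 3, s = 3 − 3·(-4) = 15, t = -5 − 3·7 = -26  (check: 359·15 + 207·(-26) = 3)
  q = 4: r = 1, s = -4 − 4·15 = -64, t = 7 − 4·(-26) = 111  (check: 359·(-64) + 207·111 = 1)
The row with r = 1 (the gcd) gives the Bezout coefficients s = -64, t = 111.
Result: 359 · (-64) + 207 · (111) = 1.

gcd(359, 207) = 1; s = -64, t = 111 (check: 359·(-64) + 207·111 = 1).


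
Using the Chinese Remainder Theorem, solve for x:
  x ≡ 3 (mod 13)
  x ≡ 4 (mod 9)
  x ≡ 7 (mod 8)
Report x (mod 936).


Moduli 13, 9, 8 are pairwise coprime; by CRT there is a unique solution modulo M = 13 · 9 · 8 = 936.
Solve pairwise, accumulating the modulus:
  Start with x ≡ 3 (mod 13).
  Combine with x ≡ 4 (mod 9): since gcd(13, 9) = 1, we get a unique residue mod 117.
    Write x = 3 + 13·t and substitute into x ≡ 4 (mod 9): 13·t ≡ 4 − 3 = 1 (mod 9).
    Reduce coefficients mod 9: 4·t ≡ 1 (mod 9).
    The inverse of 4 mod 9 is 7 (since 4·7 = 28 = 3·9 + 1), so t ≡ 7·1 = 7 ≡ 7 (mod 9).
    Then x = 3 + 13·7 = 94, valid modulo lcm(13, 9) = 117: x ≡ 94 (mod 117).
  Combine with x ≡ 7 (mod 8): since gcd(117, 8) = 1, we get a unique residue mod 936.
    Write x = 94 + 117·t and substitute into x ≡ 7 (mod 8): 117·t ≡ 7 − 94 = -87 (mod 8).
    Reduce coefficients mod 8: 5·t ≡ 1 (mod 8).
    The inverse of 5 mod 8 is 5 (since 5·5 = 25 = 3·8 + 1), so t ≡ 5·1 = 5 ≡ 5 (mod 8).
    Then x = 94 + 117·5 = 679, valid modulo lcm(117, 8) = 936: x ≡ 679 (mod 936).
Verify: 679 mod 13 = 3 ✓, 679 mod 9 = 4 ✓, 679 mod 8 = 7 ✓.

x ≡ 679 (mod 936).


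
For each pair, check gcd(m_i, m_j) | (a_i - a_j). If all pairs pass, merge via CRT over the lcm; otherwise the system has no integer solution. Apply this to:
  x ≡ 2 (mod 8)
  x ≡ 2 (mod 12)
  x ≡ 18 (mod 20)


Moduli 8, 12, 20 are not pairwise coprime, so CRT works modulo lcm(m_i) when all pairwise compatibility conditions hold.
Pairwise compatibility: gcd(m_i, m_j) must divide a_i - a_j for every pair.
Merge one congruence at a time:
  Start: x ≡ 2 (mod 8).
  Combine with x ≡ 2 (mod 12): gcd(8, 12) = 4; 2 - 2 = 0, which IS divisible by 4, so compatible.
    Write x = 2 + 8·t and substitute into x ≡ 2 (mod 12): 8·t ≡ 2 − 2 = 0 (mod 12).
    Divide the congruence (and modulus) by g = 4: 2·t ≡ 0 (mod 3).
    The inverse of 2 mod 3 is 2 (since 2·2 = 4 = 1·3 + 1), so t ≡ 2·0 = 0 ≡ 0 (mod 3).
    Then x = 2 + 8·0 = 2, valid modulo lcm(8, 12) = 24: x ≡ 2 (mod 24).
  Combine with x ≡ 18 (mod 20): gcd(24, 20) = 4; 18 - 2 = 16, which IS divisible by 4, so compatible.
    Write x = 2 + 24·t and substitute into x ≡ 18 (mod 20): 24·t ≡ 18 − 2 = 16 (mod 20).
    Divide the congruence (and modulus) by g = 4: 6·t ≡ 4 (mod 5).
    Reduce coefficients mod 5: 1·t ≡ 4 (mod 5).
    So t ≡ 4 (mod 5).
    Then x = 2 + 24·4 = 98, valid modulo lcm(24, 20) = 120: x ≡ 98 (mod 120).
Verify: 98 mod 8 = 2, 98 mod 12 = 2, 98 mod 20 = 18.

x ≡ 98 (mod 120).


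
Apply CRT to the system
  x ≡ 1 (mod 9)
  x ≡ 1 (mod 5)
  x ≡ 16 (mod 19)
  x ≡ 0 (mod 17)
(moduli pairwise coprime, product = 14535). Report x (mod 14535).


Product of moduli M = 9 · 5 · 19 · 17 = 14535.
Merge one congruence at a time:
  Start: x ≡ 1 (mod 9).
  Combine with x ≡ 1 (mod 5); new modulus lcm = 45.
    Write x = 1 + 9·t and substitute into x ≡ 1 (mod 5): 9·t ≡ 1 − 1 = 0 (mod 5).
    Reduce coefficients mod 5: 4·t ≡ 0 (mod 5).
    The inverse of 4 mod 5 is 4 (since 4·4 = 16 = 3·5 + 1), so t ≡ 4·0 = 0 ≡ 0 (mod 5).
    Then x = 1 + 9·0 = 1, valid modulo lcm(9, 5) = 45: x ≡ 1 (mod 45).
  Combine with x ≡ 16 (mod 19); new modulus lcm = 855.
    Write x = 1 + 45·t and substitute into x ≡ 16 (mod 19): 45·t ≡ 16 − 1 = 15 (mod 19).
    Reduce coefficients mod 19: 7·t ≡ 15 (mod 19).
    The inverse of 7 mod 19 is 11 (since 7·11 = 77 = 4·19 + 1), so t ≡ 11·15 = 165 ≡ 13 (mod 19).
    Then x = 1 + 45·13 = 586, valid modulo lcm(45, 19) = 855: x ≡ 586 (mod 855).
  Combine with x ≡ 0 (mod 17); new modulus lcm = 14535.
    Write x = 586 + 855·t and substitute into x ≡ 0 (mod 17): 855·t ≡ 0 − 586 = -586 (mod 17).
    Reduce coefficients mod 17: 5·t ≡ 9 (mod 17).
    The inverse of 5 mod 17 is 7 (since 5·7 = 35 = 2·17 + 1), so t ≡ 7·9 = 63 ≡ 12 (mod 17).
    Then x = 586 + 855·12 = 10846, valid modulo lcm(855, 17) = 14535: x ≡ 10846 (mod 14535).
Verify against each original: 10846 mod 9 = 1, 10846 mod 5 = 1, 10846 mod 19 = 16, 10846 mod 17 = 0.

x ≡ 10846 (mod 14535).


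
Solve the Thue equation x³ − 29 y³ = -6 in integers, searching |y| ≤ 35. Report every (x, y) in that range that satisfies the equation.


The equation is x³ - 29y³ = -6. For fixed y, x³ = 29·y³ − 6, so a solution requires the RHS to be a perfect cube.
Strategy: iterate y from -35 to 35, compute RHS = 29·y³ − 6, and check whether it is a (positive or negative) perfect cube.
Check small values of y:
  y = 0: RHS = -6 is not a perfect cube.
  y = 1: RHS = 23 is not a perfect cube.
  y = -1: RHS = -35 is not a perfect cube.
  y = 2: RHS = 226 is not a perfect cube.
  y = -2: RHS = -238 is not a perfect cube.
  y = 3: RHS = 777 is not a perfect cube.
  y = -3: RHS = -789 is not a perfect cube.
Continuing the search up to |y| = 35 finds no solutions either.
No (x, y) in the scanned range satisfies the equation.

No integer solutions with |y| ≤ 35.


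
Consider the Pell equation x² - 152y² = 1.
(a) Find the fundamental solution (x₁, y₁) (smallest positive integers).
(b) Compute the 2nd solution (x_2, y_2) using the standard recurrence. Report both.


Step 1: Find the fundamental solution (x₁, y₁) of x² - 152y² = 1.
  Expand √152 as a continued fraction. a₀ = ⌊√152⌋ = 12; iterate m_{k+1} = d_k·a_k − m_k, d_{k+1} = (152 − m_{k+1}²)/d_k, a_{k+1} = ⌊(a₀ + m_{k+1})/d_{k+1}⌋ (starting m₀ = 0, d₀ = 1), with convergents p_k = a_k·p_{k-1} + p_{k-2}, q_k = a_k·q_{k-1} + q_{k-2} (p₋₁ = 1, q₋₁ = 0):
  k = 0: a₀ = 12; p₀/q₀ = 12/1; p₀² − 152·q₀² = 144 − 152 = -8.
  k = 1: m = 12, d = 8, a = ⌊(12 + 12)/8⌋ = 3; p/q = (3·12 + 1)/(3·1 + 0) = 37/3; p² − 152·q² = 1369 − 1368 = 1.
  The first convergent with p² − 152·q² = 1 gives the fundamental solution (x₁, y₁) = (37, 3).
Step 2: Apply the recurrence (x_{n+1}, y_{n+1}) = (x₁x_n + 152y₁y_n, x₁y_n + y₁x_n) repeatedly.
  From (x_1, y_1) = (37, 3): x_2 = 37·37 + 152·3·3 = 2737; y_2 = 37·3 + 3·37 = 222.
Step 3: Verify x_2² - 152·y_2² = 7491169 - 7491168 = 1 (should be 1). ✓

(x_1, y_1) = (37, 3); (x_2, y_2) = (2737, 222).


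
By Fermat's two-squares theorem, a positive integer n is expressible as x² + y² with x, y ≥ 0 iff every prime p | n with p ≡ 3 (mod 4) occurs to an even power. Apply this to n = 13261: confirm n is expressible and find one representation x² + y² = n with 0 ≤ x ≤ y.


Step 1: Factor n = 13261 = 89 · 149.
Step 2: Check the mod-4 condition on each prime factor: 89 ≡ 1 (mod 4), exponent 1; 149 ≡ 1 (mod 4), exponent 1.
All primes ≡ 3 (mod 4) appear to even exponent (or don't appear), so by the two-squares theorem n IS expressible as a sum of two squares.
Step 3: Build a representation. Here n = 89 · 149 is a product of primes ≡ 1 (mod 4). Each prime p ≡ 1 (mod 4) is itself a sum of two squares; find a² by testing p − a² for a perfect square:
  89: 89 − 1² = 88, 89 − 2² = 85, 89 − 3² = 80, 89 − 4² = 73, 89 − 5² = 64 = 8² ⇒ 89 = 5² + 8².
  149: 149 − 1² = 148, 149 − 2² = 145, 149 − 3² = 140, 149 − 4² = 133, 149 − 5² = 124, 149 − 6² = 113, 149 − 7² = 100 = 10² ⇒ 149 = 7² + 10².
  Combine using the Brahmagupta–Fibonacci identity (a² + b²)(c² + d²) = (ac − bd)² + (ad + bc)² = (ac + bd)² + (ad − bc)²:
  89 · 149 = 13261: from (5² + 8²)(7² + 10²), take (5·7 − 8·10, 5·10 + 8·7) = (35 − 80, 50 + 56) = (-45, 106); dropping signs (only squares matter) gives (45, 106); check 45² + 106² = 2025 + 11236 = 13261 ✓.
Step 4: Order so x ≤ y and verify: 45² + 106² = 2025 + 11236 = 13261 = n. ✓

n = 13261 = 45² + 106² (one valid representation with x ≤ y).


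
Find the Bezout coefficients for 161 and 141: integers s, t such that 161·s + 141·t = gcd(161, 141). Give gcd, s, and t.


Euclidean algorithm on (161, 141) — divide until remainder is 0:
  161 = 1 · 141 + 20
  141 = 7 · 20 + 1
  20 = 20 · 1 + 0
gcd(161, 141) = 1.
Track Bezout coefficients alongside the remainders: start with r₀ = 161 = a·1 + b·0 (s = 1, t = 0) and r₁ = 141 = a·0 + b·1 (s = 0, t = 1); each new remainder r_{k+1} = r_{k-1} − q_k·r_k inherits s_{k+1} = s_{k-1} − q_k·s_k, t_{k+1} = t_{k-1} − q_k·t_k, so r_k = a·s_k + b·t_k at every step:
  q = 1: r = 20, s = 1 − 1·0 = 1, t = 0 − 1·1 = -1  (check: 161·1 + 141·(-1) = 20)
  q = 7: r = 1, s = 0 − 7·1 = -7, t = 1 − 7·(-1) = 8  (check: 161·(-7) + 141·8 = 1)
The row with r = 1 (the gcd) gives the Bezout coefficients s = -7, t = 8.
Result: 161 · (-7) + 141 · (8) = 1.

gcd(161, 141) = 1; s = -7, t = 8 (check: 161·(-7) + 141·8 = 1).


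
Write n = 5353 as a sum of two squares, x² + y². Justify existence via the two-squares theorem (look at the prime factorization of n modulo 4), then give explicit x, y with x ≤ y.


Step 1: Factor n = 5353 = 53 · 101.
Step 2: Check the mod-4 condition on each prime factor: 53 ≡ 1 (mod 4), exponent 1; 101 ≡ 1 (mod 4), exponent 1.
All primes ≡ 3 (mod 4) appear to even exponent (or don't appear), so by the two-squares theorem n IS expressible as a sum of two squares.
Step 3: Build a representation. Here n = 53 · 101 is a product of primes ≡ 1 (mod 4). Each prime p ≡ 1 (mod 4) is itself a sum of two squares; find a² by testing p − a² for a perfect square:
  53: 53 − 1² = 52, 53 − 2² = 49 = 7² ⇒ 53 = 2² + 7².
  101: 101 − 1² = 100 = 10² ⇒ 101 = 1² + 10².
  Combine using the Brahmagupta–Fibonacci identity (a² + b²)(c² + d²) = (ac − bd)² + (ad + bc)² = (ac + bd)² + (ad − bc)²:
  53 · 101 = 5353: from (2² + 7²)(1² + 10²), take (2·1 − 7·10, 2·10 + 7·1) = (2 − 70, 20 + 7) = (-68, 27); dropping signs (only squares matter) gives (68, 27); check 68² + 27² = 4624 + 729 = 5353 ✓.
Step 4: Order so x ≤ y and verify: 27² + 68² = 729 + 4624 = 5353 = n. ✓

n = 5353 = 27² + 68² (one valid representation with x ≤ y).


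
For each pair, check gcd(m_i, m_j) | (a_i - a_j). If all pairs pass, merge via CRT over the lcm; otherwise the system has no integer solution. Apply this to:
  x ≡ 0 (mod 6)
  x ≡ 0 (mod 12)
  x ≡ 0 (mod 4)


Moduli 6, 12, 4 are not pairwise coprime, so CRT works modulo lcm(m_i) when all pairwise compatibility conditions hold.
Pairwise compatibility: gcd(m_i, m_j) must divide a_i - a_j for every pair.
Merge one congruence at a time:
  Start: x ≡ 0 (mod 6).
  Combine with x ≡ 0 (mod 12): gcd(6, 12) = 6; 0 - 0 = 0, which IS divisible by 6, so compatible.
    Write x = 0 + 6·t and substitute into x ≡ 0 (mod 12): 6·t ≡ 0 − 0 = 0 (mod 12).
    Divide the congruence (and modulus) by g = 6: 1·t ≡ 0 (mod 2).
    So t ≡ 0 (mod 2).
    Then x = 0 + 6·0 = 0, valid modulo lcm(6, 12) = 12: x ≡ 0 (mod 12).
  Combine with x ≡ 0 (mod 4): gcd(12, 4) = 4; 0 - 0 = 0, which IS divisible by 4, so compatible.
    Write x = 0 + 12·t and substitute into x ≡ 0 (mod 4): 12·t ≡ 0 − 0 = 0 (mod 4).
    Divide the congruence (and modulus) by g = 4: 3·t ≡ 0 (mod 1).
    Modulo 1 every t works; take t = 0.
    Then x = 0 + 12·0 = 0, valid modulo lcm(12, 4) = 12: x ≡ 0 (mod 12).
Verify: 0 mod 6 = 0, 0 mod 12 = 0, 0 mod 4 = 0.

x ≡ 0 (mod 12).


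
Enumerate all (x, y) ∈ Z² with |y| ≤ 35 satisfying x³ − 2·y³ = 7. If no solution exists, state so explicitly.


The equation is x³ - 2y³ = 7. For fixed y, x³ = 2·y³ + 7, so a solution requires the RHS to be a perfect cube.
Strategy: iterate y from -35 to 35, compute RHS = 2·y³ + 7, and check whether it is a (positive or negative) perfect cube.
Check small values of y:
  y = 0: RHS = 7 is not a perfect cube.
  y = 1: RHS = 9 is not a perfect cube.
  y = -1: RHS = 5 is not a perfect cube.
  y = 2: RHS = 23 is not a perfect cube.
  y = -2: RHS = -9 is not a perfect cube.
  y = 3: RHS = 61 is not a perfect cube.
  y = -3: RHS = -47 is not a perfect cube.
Continuing the search up to |y| = 35 finds no solutions either.
No (x, y) in the scanned range satisfies the equation.

No integer solutions with |y| ≤ 35.


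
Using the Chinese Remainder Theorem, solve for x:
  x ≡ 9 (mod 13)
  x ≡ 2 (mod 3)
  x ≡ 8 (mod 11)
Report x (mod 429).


Moduli 13, 3, 11 are pairwise coprime; by CRT there is a unique solution modulo M = 13 · 3 · 11 = 429.
Solve pairwise, accumulating the modulus:
  Start with x ≡ 9 (mod 13).
  Combine with x ≡ 2 (mod 3): since gcd(13, 3) = 1, we get a unique residue mod 39.
    Write x = 9 + 13·t and substitute into x ≡ 2 (mod 3): 13·t ≡ 2 − 9 = -7 (mod 3).
    Reduce coefficients mod 3: 1·t ≡ 2 (mod 3).
    So t ≡ 2 (mod 3).
    Then x = 9 + 13·2 = 35, valid modulo lcm(13, 3) = 39: x ≡ 35 (mod 39).
  Combine with x ≡ 8 (mod 11): since gcd(39, 11) = 1, we get a unique residue mod 429.
    Write x = 35 + 39·t and substitute into x ≡ 8 (mod 11): 39·t ≡ 8 − 35 = -27 (mod 11).
    Reduce coefficients mod 11: 6·t ≡ 6 (mod 11).
    The inverse of 6 mod 11 is 2 (since 6·2 = 12 = 1·11 + 1), so t ≡ 2·6 = 12 ≡ 1 (mod 11).
    Then x = 35 + 39·1 = 74, valid modulo lcm(39, 11) = 429: x ≡ 74 (mod 429).
Verify: 74 mod 13 = 9 ✓, 74 mod 3 = 2 ✓, 74 mod 11 = 8 ✓.

x ≡ 74 (mod 429).


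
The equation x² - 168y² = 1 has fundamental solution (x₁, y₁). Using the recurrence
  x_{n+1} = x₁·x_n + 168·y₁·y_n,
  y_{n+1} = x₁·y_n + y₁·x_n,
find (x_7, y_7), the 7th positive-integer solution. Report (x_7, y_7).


Step 1: Find the fundamental solution (x₁, y₁) of x² - 168y² = 1.
  Expand √168 as a continued fraction. a₀ = ⌊√168⌋ = 12; iterate m_{k+1} = d_k·a_k − m_k, d_{k+1} = (168 − m_{k+1}²)/d_k, a_{k+1} = ⌊(a₀ + m_{k+1})/d_{k+1}⌋ (starting m₀ = 0, d₀ = 1), with convergents p_k = a_k·p_{k-1} + p_{k-2}, q_k = a_k·q_{k-1} + q_{k-2} (p₋₁ = 1, q₋₁ = 0):
  k = 0: a₀ = 12; p₀/q₀ = 12/1; p₀² − 168·q₀² = 144 − 168 = -24.
  k = 1: m = 12, d = 24, a = ⌊(12 + 12)/24⌋ = 1; p/q = (1·12 + 1)/(1·1 + 0) = 13/1; p² − 168·q² = 169 − 168 = 1.
  The first convergent with p² − 168·q² = 1 gives the fundamental solution (x₁, y₁) = (13, 1).
Step 2: Apply the recurrence (x_{n+1}, y_{n+1}) = (x₁x_n + 168y₁y_n, x₁y_n + y₁x_n) repeatedly.
  From (x_1, y_1) = (13, 1): x_2 = 13·13 + 168·1·1 = 337; y_2 = 13·1 + 1·13 = 26.
  From (x_2, y_2) = (337, 26): x_3 = 13·337 + 168·1·26 = 8749; y_3 = 13·26 + 1·337 = 675.
  From (x_3, y_3) = (8749, 675): x_4 = 13·8749 + 168·1·675 = 227137; y_4 = 13·675 + 1·8749 = 17524.
  From (x_4, y_4) = (227137, 17524): x_5 = 13·227137 + 168·1·17524 = 5896813; y_5 = 13·17524 + 1·227137 = 454949.
  From (x_5, y_5) = (5896813, 454949): x_6 = 13·5896813 + 168·1·454949 = 153090001; y_6 = 13·454949 + 1·5896813 = 11811150.
  From (x_6, y_6) = (153090001, 11811150): x_7 = 13·153090001 + 168·1·11811150 = 3974443213; y_7 = 13·11811150 + 1·153090001 = 306634951.
Step 3: Verify x_7² - 168·y_7² = 15796198853361763369 - 15796198853361763368 = 1 (should be 1). ✓

(x_1, y_1) = (13, 1); (x_7, y_7) = (3974443213, 306634951).


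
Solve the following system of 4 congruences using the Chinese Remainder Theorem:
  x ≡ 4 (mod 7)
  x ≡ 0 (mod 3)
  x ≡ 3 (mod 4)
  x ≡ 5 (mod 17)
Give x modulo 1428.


Product of moduli M = 7 · 3 · 4 · 17 = 1428.
Merge one congruence at a time:
  Start: x ≡ 4 (mod 7).
  Combine with x ≡ 0 (mod 3); new modulus lcm = 21.
    Write x = 4 + 7·t and substitute into x ≡ 0 (mod 3): 7·t ≡ 0 − 4 = -4 (mod 3).
    Reduce coefficients mod 3: 1·t ≡ 2 (mod 3).
    So t ≡ 2 (mod 3).
    Then x = 4 + 7·2 = 18, valid modulo lcm(7, 3) = 21: x ≡ 18 (mod 21).
  Combine with x ≡ 3 (mod 4); new modulus lcm = 84.
    Write x = 18 + 21·t and substitute into x ≡ 3 (mod 4): 21·t ≡ 3 − 18 = -15 (mod 4).
    Reduce coefficients mod 4: 1·t ≡ 1 (mod 4).
    So t ≡ 1 (mod 4).
    Then x = 18 + 21·1 = 39, valid modulo lcm(21, 4) = 84: x ≡ 39 (mod 84).
  Combine with x ≡ 5 (mod 17); new modulus lcm = 1428.
    Write x = 39 + 84·t and substitute into x ≡ 5 (mod 17): 84·t ≡ 5 − 39 = -34 (mod 17).
    Reduce coefficients mod 17: 16·t ≡ 0 (mod 17).
    The inverse of 16 mod 17 is 16 (since 16·16 = 256 = 15·17 + 1), so t ≡ 16·0 = 0 ≡ 0 (mod 17).
    Then x = 39 + 84·0 = 39, valid modulo lcm(84, 17) = 1428: x ≡ 39 (mod 1428).
Verify against each original: 39 mod 7 = 4, 39 mod 3 = 0, 39 mod 4 = 3, 39 mod 17 = 5.

x ≡ 39 (mod 1428).


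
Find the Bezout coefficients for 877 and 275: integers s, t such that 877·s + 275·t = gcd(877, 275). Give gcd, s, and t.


Euclidean algorithm on (877, 275) — divide until remainder is 0:
  877 = 3 · 275 + 52
  275 = 5 · 52 + 15
  52 = 3 · 15 + 7
  15 = 2 · 7 + 1
  7 = 7 · 1 + 0
gcd(877, 275) = 1.
Track Bezout coefficients alongside the remainders: start with r₀ = 877 = a·1 + b·0 (s = 1, t = 0) and r₁ = 275 = a·0 + b·1 (s = 0, t = 1); each new remainder r_{k+1} = r_{k-1} − q_k·r_k inherits s_{k+1} = s_{k-1} − q_k·s_k, t_{k+1} = t_{k-1} − q_k·t_k, so r_k = a·s_k + b·t_k at every step:
  q = 3: r = 52, s = 1 − 3·0 = 1, t = 0 − 3·1 = -3  (check: 877·1 + 275·(-3) = 52)
  q = 5: r = 15, s = 0 − 5·1 = -5, t = 1 − 5·(-3) = 16  (check: 877·(-5) + 275·16 = 15)
  q = 3: r = 7, s = 1 − 3·(-5) = 16, t = -3 − 3·16 = -51  (check: 877·16 + 275·(-51) = 7)
  q = 2: r = 1, s = -5 − 2·16 = -37, t = 16 − 2·(-51) = 118  (check: 877·(-37) + 275·118 = 1)
The row with r = 1 (the gcd) gives the Bezout coefficients s = -37, t = 118.
Result: 877 · (-37) + 275 · (118) = 1.

gcd(877, 275) = 1; s = -37, t = 118 (check: 877·(-37) + 275·118 = 1).


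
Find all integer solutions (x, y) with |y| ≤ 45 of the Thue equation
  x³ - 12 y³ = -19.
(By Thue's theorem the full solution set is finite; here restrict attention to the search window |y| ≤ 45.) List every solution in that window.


The equation is x³ - 12y³ = -19. For fixed y, x³ = 12·y³ − 19, so a solution requires the RHS to be a perfect cube.
Strategy: iterate y from -45 to 45, compute RHS = 12·y³ − 19, and check whether it is a (positive or negative) perfect cube.
Check small values of y:
  y = 0: RHS = -19 is not a perfect cube.
  y = 1: RHS = -7 is not a perfect cube.
  y = -1: RHS = -31 is not a perfect cube.
  y = 2: RHS = 77 is not a perfect cube.
  y = -2: RHS = -115 is not a perfect cube.
  y = 3: RHS = 305 is not a perfect cube.
  y = -3: RHS = -343 = (-7)³ ⇒ x = -7 works.
Continuing the search up to |y| = 45 finds no further solutions beyond those listed.
Collected solutions: (-7, -3).

Solutions (with |y| ≤ 45): (-7, -3).


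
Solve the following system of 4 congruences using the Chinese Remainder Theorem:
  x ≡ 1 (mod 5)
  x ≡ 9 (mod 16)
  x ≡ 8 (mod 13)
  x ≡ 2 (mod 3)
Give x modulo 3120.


Product of moduli M = 5 · 16 · 13 · 3 = 3120.
Merge one congruence at a time:
  Start: x ≡ 1 (mod 5).
  Combine with x ≡ 9 (mod 16); new modulus lcm = 80.
    Write x = 1 + 5·t and substitute into x ≡ 9 (mod 16): 5·t ≡ 9 − 1 = 8 (mod 16).
    The inverse of 5 mod 16 is 13 (since 5·13 = 65 = 4·16 + 1), so t ≡ 13·8 = 104 ≡ 8 (mod 16).
    Then x = 1 + 5·8 = 41, valid modulo lcm(5, 16) = 80: x ≡ 41 (mod 80).
  Combine with x ≡ 8 (mod 13); new modulus lcm = 1040.
    Write x = 41 + 80·t and substitute into x ≡ 8 (mod 13): 80·t ≡ 8 − 41 = -33 (mod 13).
    Reduce coefficients mod 13: 2·t ≡ 6 (mod 13).
    The inverse of 2 mod 13 is 7 (since 2·7 = 14 = 1·13 + 1), so t ≡ 7·6 = 42 ≡ 3 (mod 13).
    Then x = 41 + 80·3 = 281, valid modulo lcm(80, 13) = 1040: x ≡ 281 (mod 1040).
  Combine with x ≡ 2 (mod 3); new modulus lcm = 3120.
    Write x = 281 + 1040·t and substitute into x ≡ 2 (mod 3): 1040·t ≡ 2 − 281 = -279 (mod 3).
    Reduce coefficients mod 3: 2·t ≡ 0 (mod 3).
    The inverse of 2 mod 3 is 2 (since 2·2 = 4 = 1·3 + 1), so t ≡ 2·0 = 0 ≡ 0 (mod 3).
    Then x = 281 + 1040·0 = 281, valid modulo lcm(1040, 3) = 3120: x ≡ 281 (mod 3120).
Verify against each original: 281 mod 5 = 1, 281 mod 16 = 9, 281 mod 13 = 8, 281 mod 3 = 2.

x ≡ 281 (mod 3120).


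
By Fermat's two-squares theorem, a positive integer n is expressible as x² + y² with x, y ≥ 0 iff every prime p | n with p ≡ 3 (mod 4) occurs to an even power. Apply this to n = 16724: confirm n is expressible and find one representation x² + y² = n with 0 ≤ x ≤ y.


Step 1: Factor n = 16724 = 2^2 · 37 · 113.
Step 2: Check the mod-4 condition on each prime factor: 2 = 2 (special); 37 ≡ 1 (mod 4), exponent 1; 113 ≡ 1 (mod 4), exponent 1.
All primes ≡ 3 (mod 4) appear to even exponent (or don't appear), so by the two-squares theorem n IS expressible as a sum of two squares.
Step 3: Build a representation. Group n = k² · m with k = 2 and m = 37 · 113 = 4181 (a product of primes ≡ 1 (mod 4)); a representation of m scales to one of n via (k·x)² + (k·y)² = k²(x² + y²). Each prime p ≡ 1 (mod 4) is itself a sum of two squares; find a² by testing p − a² for a perfect square:
  37: 37 − 1² = 36 = 6² ⇒ 37 = 1² + 6².
  113: 113 − 1² = 112, 113 − 2² = 109, 113 − 3² = 104, 113 − 4² = 97, 113 − 5² = 88, 113 − 6² = 77, 113 − 7² = 64 = 8² ⇒ 113 = 7² + 8².
  Combine using the Brahmagupta–Fibonacci identity (a² + b²)(c² + d²) = (ac − bd)² + (ad + bc)² = (ac + bd)² + (ad − bc)²:
  37 · 113 = 4181: from (1² + 6²)(7² + 8²), take (1·7 − 6·8, 1·8 + 6·7) = (7 − 48, 8 + 42) = (-41, 50); dropping signs (only squares matter) gives (41, 50); check 41² + 50² = 1681 + 2500 = 4181 ✓.
  Scale by k = 2: (2·41, 2·50) = (82, 100).
Step 4: Order so x ≤ y and verify: 82² + 100² = 6724 + 10000 = 16724 = n. ✓

n = 16724 = 82² + 100² (one valid representation with x ≤ y).


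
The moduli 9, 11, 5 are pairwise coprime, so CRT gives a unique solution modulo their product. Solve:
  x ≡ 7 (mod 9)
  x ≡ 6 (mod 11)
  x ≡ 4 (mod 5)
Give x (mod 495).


Moduli 9, 11, 5 are pairwise coprime; by CRT there is a unique solution modulo M = 9 · 11 · 5 = 495.
Solve pairwise, accumulating the modulus:
  Start with x ≡ 7 (mod 9).
  Combine with x ≡ 6 (mod 11): since gcd(9, 11) = 1, we get a unique residue mod 99.
    Write x = 7 + 9·t and substitute into x ≡ 6 (mod 11): 9·t ≡ 6 − 7 = -1 (mod 11).
    Reduce coefficients mod 11: 9·t ≡ 10 (mod 11).
    The inverse of 9 mod 11 is 5 (since 9·5 = 45 = 4·11 + 1), so t ≡ 5·10 = 50 ≡ 6 (mod 11).
    Then x = 7 + 9·6 = 61, valid modulo lcm(9, 11) = 99: x ≡ 61 (mod 99).
  Combine with x ≡ 4 (mod 5): since gcd(99, 5) = 1, we get a unique residue mod 495.
    Write x = 61 + 99·t and substitute into x ≡ 4 (mod 5): 99·t ≡ 4 − 61 = -57 (mod 5).
    Reduce coefficients mod 5: 4·t ≡ 3 (mod 5).
    The inverse of 4 mod 5 is 4 (since 4·4 = 16 = 3·5 + 1), so t ≡ 4·3 = 12 ≡ 2 (mod 5).
    Then x = 61 + 99·2 = 259, valid modulo lcm(99, 5) = 495: x ≡ 259 (mod 495).
Verify: 259 mod 9 = 7 ✓, 259 mod 11 = 6 ✓, 259 mod 5 = 4 ✓.

x ≡ 259 (mod 495).


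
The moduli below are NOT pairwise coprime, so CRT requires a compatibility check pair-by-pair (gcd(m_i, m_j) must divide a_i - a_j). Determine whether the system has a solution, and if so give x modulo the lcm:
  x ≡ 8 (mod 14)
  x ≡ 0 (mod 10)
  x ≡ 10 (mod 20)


Moduli 14, 10, 20 are not pairwise coprime, so CRT works modulo lcm(m_i) when all pairwise compatibility conditions hold.
Pairwise compatibility: gcd(m_i, m_j) must divide a_i - a_j for every pair.
Merge one congruence at a time:
  Start: x ≡ 8 (mod 14).
  Combine with x ≡ 0 (mod 10): gcd(14, 10) = 2; 0 - 8 = -8, which IS divisible by 2, so compatible.
    Write x = 8 + 14·t and substitute into x ≡ 0 (mod 10): 14·t ≡ 0 − 8 = -8 (mod 10).
    Divide the congruence (and modulus) by g = 2: 7·t ≡ -4 (mod 5).
    Reduce coefficients mod 5: 2·t ≡ 1 (mod 5).
    The inverse of 2 mod 5 is 3 (since 2·3 = 6 = 1·5 + 1), so t ≡ 3·1 = 3 ≡ 3 (mod 5).
    Then x = 8 + 14·3 = 50, valid modulo lcm(14, 10) = 70: x ≡ 50 (mod 70).
  Combine with x ≡ 10 (mod 20): gcd(70, 20) = 10; 10 - 50 = -40, which IS divisible by 10, so compatible.
    Write x = 50 + 70·t and substitute into x ≡ 10 (mod 20): 70·t ≡ 10 − 50 = -40 (mod 20).
    Divide the congruence (and modulus) by g = 10: 7·t ≡ -4 (mod 2).
    Reduce coefficients mod 2: 1·t ≡ 0 (mod 2).
    So t ≡ 0 (mod 2).
    Then x = 50 + 70·0 = 50, valid modulo lcm(70, 20) = 140: x ≡ 50 (mod 140).
Verify: 50 mod 14 = 8, 50 mod 10 = 0, 50 mod 20 = 10.

x ≡ 50 (mod 140).


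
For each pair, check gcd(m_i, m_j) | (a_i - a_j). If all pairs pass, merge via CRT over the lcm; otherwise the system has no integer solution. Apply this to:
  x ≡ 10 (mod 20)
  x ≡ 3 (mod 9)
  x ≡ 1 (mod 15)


Moduli 20, 9, 15 are not pairwise coprime, so CRT works modulo lcm(m_i) when all pairwise compatibility conditions hold.
Pairwise compatibility: gcd(m_i, m_j) must divide a_i - a_j for every pair.
Merge one congruence at a time:
  Start: x ≡ 10 (mod 20).
  Combine with x ≡ 3 (mod 9): gcd(20, 9) = 1; 3 - 10 = -7, which IS divisible by 1, so compatible.
    Write x = 10 + 20·t and substitute into x ≡ 3 (mod 9): 20·t ≡ 3 − 10 = -7 (mod 9).
    Reduce coefficients mod 9: 2·t ≡ 2 (mod 9).
    The inverse of 2 mod 9 is 5 (since 2·5 = 10 = 1·9 + 1), so t ≡ 5·2 = 10 ≡ 1 (mod 9).
    Then x = 10 + 20·1 = 30, valid modulo lcm(20, 9) = 180: x ≡ 30 (mod 180).
  Combine with x ≡ 1 (mod 15): gcd(180, 15) = 15, and 1 - 30 = -29 is NOT divisible by 15.
    ⇒ system is inconsistent (no integer solution).

No solution (the system is inconsistent).


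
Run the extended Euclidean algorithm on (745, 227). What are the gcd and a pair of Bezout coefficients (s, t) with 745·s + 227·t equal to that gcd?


Euclidean algorithm on (745, 227) — divide until remainder is 0:
  745 = 3 · 227 + 64
  227 = 3 · 64 + 35
  64 = 1 · 35 + 29
  35 = 1 · 29 + 6
  29 = 4 · 6 + 5
  6 = 1 · 5 + 1
  5 = 5 · 1 + 0
gcd(745, 227) = 1.
Track Bezout coefficients alongside the remainders: start with r₀ = 745 = a·1 + b·0 (s = 1, t = 0) and r₁ = 227 = a·0 + b·1 (s = 0, t = 1); each new remainder r_{k+1} = r_{k-1} − q_k·r_k inherits s_{k+1} = s_{k-1} − q_k·s_k, t_{k+1} = t_{k-1} − q_k·t_k, so r_k = a·s_k + b·t_k at every step:
  q = 3: r = 64, s = 1 − 3·0 = 1, t = 0 − 3·1 = -3  (check: 745·1 + 227·(-3) = 64)
  q = 3: r = 35, s = 0 − 3·1 = -3, t = 1 − 3·(-3) = 10  (check: 745·(-3) + 227·10 = 35)
  q = 1: r = 29, s = 1 − 1·(-3) = 4, t = -3 − 1·10 = -13  (check: 745·4 + 227·(-13) = 29)
  q = 1: r = 6, s = -3 − 1·4 = -7, t = 10 − 1·(-13) = 23  (check: 745·(-7) + 227·23 = 6)
  q = 4: r = 5, s = 4 − 4·(-7) = 32, t = -13 − 4·23 = -105  (check: 745·32 + 227·(-105) = 5)
  q = 1: r = 1, s = -7 − 1·32 = -39, t = 23 − 1·(-105) = 128  (check: 745·(-39) + 227·128 = 1)
The row with r = 1 (the gcd) gives the Bezout coefficients s = -39, t = 128.
Result: 745 · (-39) + 227 · (128) = 1.

gcd(745, 227) = 1; s = -39, t = 128 (check: 745·(-39) + 227·128 = 1).


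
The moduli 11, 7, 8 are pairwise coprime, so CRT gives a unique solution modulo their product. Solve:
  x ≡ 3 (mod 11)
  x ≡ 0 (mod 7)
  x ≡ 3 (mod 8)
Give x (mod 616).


Moduli 11, 7, 8 are pairwise coprime; by CRT there is a unique solution modulo M = 11 · 7 · 8 = 616.
Solve pairwise, accumulating the modulus:
  Start with x ≡ 3 (mod 11).
  Combine with x ≡ 0 (mod 7): since gcd(11, 7) = 1, we get a unique residue mod 77.
    Write x = 3 + 11·t and substitute into x ≡ 0 (mod 7): 11·t ≡ 0 − 3 = -3 (mod 7).
    Reduce coefficients mod 7: 4·t ≡ 4 (mod 7).
    The inverse of 4 mod 7 is 2 (since 4·2 = 8 = 1·7 + 1), so t ≡ 2·4 = 8 ≡ 1 (mod 7).
    Then x = 3 + 11·1 = 14, valid modulo lcm(11, 7) = 77: x ≡ 14 (mod 77).
  Combine with x ≡ 3 (mod 8): since gcd(77, 8) = 1, we get a unique residue mod 616.
    Write x = 14 + 77·t and substitute into x ≡ 3 (mod 8): 77·t ≡ 3 − 14 = -11 (mod 8).
    Reduce coefficients mod 8: 5·t ≡ 5 (mod 8).
    The inverse of 5 mod 8 is 5 (since 5·5 = 25 = 3·8 + 1), so t ≡ 5·5 = 25 ≡ 1 (mod 8).
    Then x = 14 + 77·1 = 91, valid modulo lcm(77, 8) = 616: x ≡ 91 (mod 616).
Verify: 91 mod 11 = 3 ✓, 91 mod 7 = 0 ✓, 91 mod 8 = 3 ✓.

x ≡ 91 (mod 616).


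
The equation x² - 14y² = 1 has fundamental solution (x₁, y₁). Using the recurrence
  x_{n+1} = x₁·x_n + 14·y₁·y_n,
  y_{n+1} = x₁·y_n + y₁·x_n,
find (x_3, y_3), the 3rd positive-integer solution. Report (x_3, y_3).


Step 1: Find the fundamental solution (x₁, y₁) of x² - 14y² = 1.
  Expand √14 as a continued fraction. a₀ = ⌊√14⌋ = 3; iterate m_{k+1} = d_k·a_k − m_k, d_{k+1} = (14 − m_{k+1}²)/d_k, a_{k+1} = ⌊(a₀ + m_{k+1})/d_{k+1}⌋ (starting m₀ = 0, d₀ = 1), with convergents p_k = a_k·p_{k-1} + p_{k-2}, q_k = a_k·q_{k-1} + q_{k-2} (p₋₁ = 1, q₋₁ = 0):
  k = 0: a₀ = 3; p₀/q₀ = 3/1; p₀² − 14·q₀² = 9 − 14 = -5.
  k = 1: m = 3, d = 5, a = ⌊(3 + 3)/5⌋ = 1; p/q = (1·3 + 1)/(1·1 + 0) = 4/1; p² − 14·q² = 16 − 14 = 2.
  k = 2: m = 2, d = 2, a = ⌊(3 + 2)/2⌋ = 2; p/q = (2·4 + 3)/(2·1 + 1) = 11/3; p² − 14·q² = 121 − 126 = -5.
  k = 3: m = 2, d = 5, a = ⌊(3 + 2)/5⌋ = 1; p/q = (1·11 + 4)/(1·3 + 1) = 15/4; p² − 14·q² = 225 − 224 = 1.
  The first convergent with p² − 14·q² = 1 gives the fundamental solution (x₁, y₁) = (15, 4).
Step 2: Apply the recurrence (x_{n+1}, y_{n+1}) = (x₁x_n + 14y₁y_n, x₁y_n + y₁x_n) repeatedly.
  From (x_1, y_1) = (15, 4): x_2 = 15·15 + 14·4·4 = 449; y_2 = 15·4 + 4·15 = 120.
  From (x_2, y_2) = (449, 120): x_3 = 15·449 + 14·4·120 = 13455; y_3 = 15·120 + 4·449 = 3596.
Step 3: Verify x_3² - 14·y_3² = 181037025 - 181037024 = 1 (should be 1). ✓

(x_1, y_1) = (15, 4); (x_3, y_3) = (13455, 3596).


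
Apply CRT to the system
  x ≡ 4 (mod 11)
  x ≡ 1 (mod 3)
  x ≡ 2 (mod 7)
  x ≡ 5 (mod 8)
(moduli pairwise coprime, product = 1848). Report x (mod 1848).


Product of moduli M = 11 · 3 · 7 · 8 = 1848.
Merge one congruence at a time:
  Start: x ≡ 4 (mod 11).
  Combine with x ≡ 1 (mod 3); new modulus lcm = 33.
    Write x = 4 + 11·t and substitute into x ≡ 1 (mod 3): 11·t ≡ 1 − 4 = -3 (mod 3).
    Reduce coefficients mod 3: 2·t ≡ 0 (mod 3).
    The inverse of 2 mod 3 is 2 (since 2·2 = 4 = 1·3 + 1), so t ≡ 2·0 = 0 ≡ 0 (mod 3).
    Then x = 4 + 11·0 = 4, valid modulo lcm(11, 3) = 33: x ≡ 4 (mod 33).
  Combine with x ≡ 2 (mod 7); new modulus lcm = 231.
    Write x = 4 + 33·t and substitute into x ≡ 2 (mod 7): 33·t ≡ 2 − 4 = -2 (mod 7).
    Reduce coefficients mod 7: 5·t ≡ 5 (mod 7).
    The inverse of 5 mod 7 is 3 (since 5·3 = 15 = 2·7 + 1), so t ≡ 3·5 = 15 ≡ 1 (mod 7).
    Then x = 4 + 33·1 = 37, valid modulo lcm(33, 7) = 231: x ≡ 37 (mod 231).
  Combine with x ≡ 5 (mod 8); new modulus lcm = 1848.
    Write x = 37 + 231·t and substitute into x ≡ 5 (mod 8): 231·t ≡ 5 − 37 = -32 (mod 8).
    Reduce coefficients mod 8: 7·t ≡ 0 (mod 8).
    The inverse of 7 mod 8 is 7 (since 7·7 = 49 = 6·8 + 1), so t ≡ 7·0 = 0 ≡ 0 (mod 8).
    Then x = 37 + 231·0 = 37, valid modulo lcm(231, 8) = 1848: x ≡ 37 (mod 1848).
Verify against each original: 37 mod 11 = 4, 37 mod 3 = 1, 37 mod 7 = 2, 37 mod 8 = 5.

x ≡ 37 (mod 1848).
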